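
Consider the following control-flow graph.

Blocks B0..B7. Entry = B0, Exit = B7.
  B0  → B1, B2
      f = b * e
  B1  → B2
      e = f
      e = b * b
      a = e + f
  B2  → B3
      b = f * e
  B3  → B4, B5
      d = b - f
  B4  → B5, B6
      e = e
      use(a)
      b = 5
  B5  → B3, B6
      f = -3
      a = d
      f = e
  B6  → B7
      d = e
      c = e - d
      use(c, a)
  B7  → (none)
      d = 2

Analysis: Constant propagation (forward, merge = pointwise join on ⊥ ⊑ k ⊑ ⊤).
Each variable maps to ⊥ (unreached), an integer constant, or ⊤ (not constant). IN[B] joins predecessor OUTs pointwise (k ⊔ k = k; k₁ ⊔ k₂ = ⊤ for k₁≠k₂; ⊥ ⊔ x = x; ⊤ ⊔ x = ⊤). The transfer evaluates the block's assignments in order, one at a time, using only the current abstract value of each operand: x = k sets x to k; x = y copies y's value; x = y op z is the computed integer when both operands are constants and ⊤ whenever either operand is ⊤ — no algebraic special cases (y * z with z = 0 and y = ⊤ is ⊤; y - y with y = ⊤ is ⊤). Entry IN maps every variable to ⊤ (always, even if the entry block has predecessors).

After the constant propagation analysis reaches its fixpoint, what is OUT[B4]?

Answer: {a: ⊤, b: 5, c: ⊤, d: ⊤, e: ⊤, f: ⊤}

Derivation:
Per-block solution:
  B0:  IN=(all ⊤)  OUT=(all ⊤)
  B1:  IN=(all ⊤)  OUT=(all ⊤)
  B2:  IN=(all ⊤)  OUT=(all ⊤)
  B3:  IN=(all ⊤)  OUT=(all ⊤)
  B4:  IN=(all ⊤)  OUT={b:5; rest ⊤}
  B5:  IN=(all ⊤)  OUT=(all ⊤)
  B6:  IN=(all ⊤)  OUT=(all ⊤)
  B7:  IN=(all ⊤)  OUT={d:2; rest ⊤}

Merge at B4: IN[B4] = OUT[B3] = {a: ⊤, b: ⊤, c: ⊤, d: ⊤, e: ⊤, f: ⊤}
Applying B4's transfer function to that IN value gives OUT[B4] (row B4 above).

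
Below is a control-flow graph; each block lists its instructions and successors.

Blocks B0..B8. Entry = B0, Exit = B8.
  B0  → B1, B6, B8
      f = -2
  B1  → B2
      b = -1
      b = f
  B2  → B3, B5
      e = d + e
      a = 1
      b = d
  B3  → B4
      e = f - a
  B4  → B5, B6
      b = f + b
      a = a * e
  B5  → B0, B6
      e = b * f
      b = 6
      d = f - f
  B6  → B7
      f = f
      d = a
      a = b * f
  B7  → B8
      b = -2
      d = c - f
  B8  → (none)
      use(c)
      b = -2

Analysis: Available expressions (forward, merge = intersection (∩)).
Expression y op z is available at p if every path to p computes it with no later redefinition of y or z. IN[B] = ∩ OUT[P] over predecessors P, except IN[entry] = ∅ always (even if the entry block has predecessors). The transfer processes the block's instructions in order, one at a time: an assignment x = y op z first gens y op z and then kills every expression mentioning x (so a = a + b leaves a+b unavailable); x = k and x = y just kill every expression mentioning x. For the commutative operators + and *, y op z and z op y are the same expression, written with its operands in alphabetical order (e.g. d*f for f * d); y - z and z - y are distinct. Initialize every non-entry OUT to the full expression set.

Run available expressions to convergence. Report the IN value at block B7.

Per-block solution:
  B0:  IN={}  OUT={}
  B1:  IN={}  OUT={}
  B2:  IN={}  OUT={}
  B3:  IN={}  OUT={f-a}
  B4:  IN={f-a}  OUT={}
  B5:  IN={}  OUT={f-f}
  B6:  IN={}  OUT={b*f}
  B7:  IN={b*f}  OUT={c-f}
  B8:  IN={}  OUT={}

Merge at B7: IN[B7] = OUT[B6] = {b*f}

Answer: {b*f}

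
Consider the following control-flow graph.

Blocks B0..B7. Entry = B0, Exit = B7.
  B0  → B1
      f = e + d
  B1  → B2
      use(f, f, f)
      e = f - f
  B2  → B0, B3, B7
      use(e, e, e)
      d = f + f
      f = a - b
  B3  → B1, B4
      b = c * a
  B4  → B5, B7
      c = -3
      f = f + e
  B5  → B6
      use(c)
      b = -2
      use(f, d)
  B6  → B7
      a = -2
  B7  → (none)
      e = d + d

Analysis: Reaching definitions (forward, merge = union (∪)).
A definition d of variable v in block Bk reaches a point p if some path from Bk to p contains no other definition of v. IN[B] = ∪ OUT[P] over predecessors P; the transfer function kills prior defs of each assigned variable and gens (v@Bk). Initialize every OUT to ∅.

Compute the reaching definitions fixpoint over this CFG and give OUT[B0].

Fixpoint table:
  B0:   IN={b@B3, d@B2, e@B1, f@B2}   OUT={b@B3, d@B2, e@B1, f@B0}
  B1:   IN={b@B3, d@B2, e@B1, f@B0, f@B2}   OUT={b@B3, d@B2, e@B1, f@B0, f@B2}
  B2:   IN={b@B3, d@B2, e@B1, f@B0, f@B2}   OUT={b@B3, d@B2, e@B1, f@B2}
  B3:   IN={b@B3, d@B2, e@B1, f@B2}   OUT={b@B3, d@B2, e@B1, f@B2}
  B4:   IN={b@B3, d@B2, e@B1, f@B2}   OUT={b@B3, c@B4, d@B2, e@B1, f@B4}
  B5:   IN={b@B3, c@B4, d@B2, e@B1, f@B4}   OUT={b@B5, c@B4, d@B2, e@B1, f@B4}
  B6:   IN={b@B5, c@B4, d@B2, e@B1, f@B4}   OUT={a@B6, b@B5, c@B4, d@B2, e@B1, f@B4}
  B7:   IN={a@B6, b@B3, b@B5, c@B4, d@B2, e@B1, f@B2, f@B4}   OUT={a@B6, b@B3, b@B5, c@B4, d@B2, e@B7, f@B2, f@B4}

Merge at B0 (entry node, so the boundary value {} is joined with the incoming edge(s)): IN[B0] = {} ⊔ OUT[B2] = {b@B3, d@B2, e@B1, f@B2}
Applying B0's transfer function to that IN value gives OUT[B0] (row B0 above).

Answer: {b@B3, d@B2, e@B1, f@B0}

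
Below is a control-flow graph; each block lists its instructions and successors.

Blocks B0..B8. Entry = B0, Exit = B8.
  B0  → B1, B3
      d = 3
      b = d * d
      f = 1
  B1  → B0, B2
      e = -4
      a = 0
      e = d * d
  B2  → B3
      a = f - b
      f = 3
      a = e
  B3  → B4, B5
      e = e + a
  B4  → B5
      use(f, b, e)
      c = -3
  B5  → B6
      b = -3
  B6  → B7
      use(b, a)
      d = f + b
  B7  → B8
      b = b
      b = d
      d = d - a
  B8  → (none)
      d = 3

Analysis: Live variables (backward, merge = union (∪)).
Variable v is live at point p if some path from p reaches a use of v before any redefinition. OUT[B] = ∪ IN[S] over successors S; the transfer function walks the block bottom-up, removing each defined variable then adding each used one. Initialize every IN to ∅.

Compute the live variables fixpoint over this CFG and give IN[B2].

Fixpoint table:
  B0:   IN={a, e}   OUT={a, b, d, e, f}
  B1:   IN={b, d, f}   OUT={a, b, e, f}
  B2:   IN={b, e, f}   OUT={a, b, e, f}
  B3:   IN={a, b, e, f}   OUT={a, b, e, f}
  B4:   IN={a, b, e, f}   OUT={a, f}
  B5:   IN={a, f}   OUT={a, b, f}
  B6:   IN={a, b, f}   OUT={a, b, d}
  B7:   IN={a, b, d}   OUT={}
  B8:   IN={}   OUT={}

Merge at B2: OUT[B2] = IN[B3] = {a, b, e, f}
Applying B2's transfer function to that OUT value gives IN[B2] (row B2 above).

Answer: {b, e, f}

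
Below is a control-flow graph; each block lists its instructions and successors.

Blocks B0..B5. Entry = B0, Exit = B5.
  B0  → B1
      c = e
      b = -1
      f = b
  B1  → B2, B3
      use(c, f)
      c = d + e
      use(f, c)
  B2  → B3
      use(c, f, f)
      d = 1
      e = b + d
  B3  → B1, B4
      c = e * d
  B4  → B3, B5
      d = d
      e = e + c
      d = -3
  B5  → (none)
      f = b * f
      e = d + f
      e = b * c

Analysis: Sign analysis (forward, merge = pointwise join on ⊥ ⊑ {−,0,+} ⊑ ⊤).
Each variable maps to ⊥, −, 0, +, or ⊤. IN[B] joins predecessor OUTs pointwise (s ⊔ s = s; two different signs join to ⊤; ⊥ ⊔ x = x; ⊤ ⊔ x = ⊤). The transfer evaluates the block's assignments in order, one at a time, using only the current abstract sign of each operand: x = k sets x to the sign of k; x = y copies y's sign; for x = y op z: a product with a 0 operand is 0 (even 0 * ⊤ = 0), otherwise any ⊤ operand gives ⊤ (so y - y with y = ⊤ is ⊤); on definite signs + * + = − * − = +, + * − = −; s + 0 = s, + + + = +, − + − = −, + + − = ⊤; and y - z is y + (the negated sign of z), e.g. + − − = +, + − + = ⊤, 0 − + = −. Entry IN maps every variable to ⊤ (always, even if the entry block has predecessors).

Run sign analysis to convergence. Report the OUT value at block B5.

Answer: {a: ⊤, b: -, c: ⊤, d: -, e: ⊤, f: +}

Trace:
Fixpoint table:
  B0:  IN=(all ⊤)  OUT={b:-, f:-; rest ⊤}
  B1:  IN={b:-, f:-; rest ⊤}  OUT={b:-, f:-; rest ⊤}
  B2:  IN={b:-, f:-; rest ⊤}  OUT={b:-, d:+, f:-; rest ⊤}
  B3:  IN={b:-, f:-; rest ⊤}  OUT={b:-, f:-; rest ⊤}
  B4:  IN={b:-, f:-; rest ⊤}  OUT={b:-, d:-, f:-; rest ⊤}
  B5:  IN={b:-, d:-, f:-; rest ⊤}  OUT={b:-, d:-, f:+; rest ⊤}

Merge at B5: IN[B5] = OUT[B4] = {a: ⊤, b: -, c: ⊤, d: -, e: ⊤, f: -}
Applying B5's transfer function to that IN value gives OUT[B5] (row B5 above).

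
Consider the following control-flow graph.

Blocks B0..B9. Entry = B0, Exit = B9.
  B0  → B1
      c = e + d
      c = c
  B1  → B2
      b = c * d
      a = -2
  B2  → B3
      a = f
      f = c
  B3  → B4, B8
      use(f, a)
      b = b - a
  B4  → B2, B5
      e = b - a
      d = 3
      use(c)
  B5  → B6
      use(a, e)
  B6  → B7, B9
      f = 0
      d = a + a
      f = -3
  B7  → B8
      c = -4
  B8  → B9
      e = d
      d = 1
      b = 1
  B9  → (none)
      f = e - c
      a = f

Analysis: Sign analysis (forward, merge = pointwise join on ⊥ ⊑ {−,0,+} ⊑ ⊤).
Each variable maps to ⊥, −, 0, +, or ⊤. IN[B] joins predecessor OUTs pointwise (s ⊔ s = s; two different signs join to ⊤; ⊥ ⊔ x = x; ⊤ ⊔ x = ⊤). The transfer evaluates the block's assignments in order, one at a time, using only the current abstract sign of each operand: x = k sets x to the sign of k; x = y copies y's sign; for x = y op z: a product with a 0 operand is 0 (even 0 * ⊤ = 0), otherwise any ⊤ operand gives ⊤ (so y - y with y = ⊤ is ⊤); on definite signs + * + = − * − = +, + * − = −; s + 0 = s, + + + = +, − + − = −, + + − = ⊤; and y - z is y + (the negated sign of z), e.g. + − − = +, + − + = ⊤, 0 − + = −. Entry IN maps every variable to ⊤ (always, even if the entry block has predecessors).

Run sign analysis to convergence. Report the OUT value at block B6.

Answer: {a: ⊤, b: ⊤, c: ⊤, d: ⊤, e: ⊤, f: -}

Trace:
Per-block solution:
  B0:  IN=(all ⊤)  OUT=(all ⊤)
  B1:  IN=(all ⊤)  OUT={a:-; rest ⊤}
  B2:  IN=(all ⊤)  OUT=(all ⊤)
  B3:  IN=(all ⊤)  OUT=(all ⊤)
  B4:  IN=(all ⊤)  OUT={d:+; rest ⊤}
  B5:  IN={d:+; rest ⊤}  OUT={d:+; rest ⊤}
  B6:  IN={d:+; rest ⊤}  OUT={f:-; rest ⊤}
  B7:  IN={f:-; rest ⊤}  OUT={c:-, f:-; rest ⊤}
  B8:  IN=(all ⊤)  OUT={b:+, d:+; rest ⊤}
  B9:  IN=(all ⊤)  OUT=(all ⊤)

Merge at B6: IN[B6] = OUT[B5] = {a: ⊤, b: ⊤, c: ⊤, d: +, e: ⊤, f: ⊤}
Applying B6's transfer function to that IN value gives OUT[B6] (row B6 above).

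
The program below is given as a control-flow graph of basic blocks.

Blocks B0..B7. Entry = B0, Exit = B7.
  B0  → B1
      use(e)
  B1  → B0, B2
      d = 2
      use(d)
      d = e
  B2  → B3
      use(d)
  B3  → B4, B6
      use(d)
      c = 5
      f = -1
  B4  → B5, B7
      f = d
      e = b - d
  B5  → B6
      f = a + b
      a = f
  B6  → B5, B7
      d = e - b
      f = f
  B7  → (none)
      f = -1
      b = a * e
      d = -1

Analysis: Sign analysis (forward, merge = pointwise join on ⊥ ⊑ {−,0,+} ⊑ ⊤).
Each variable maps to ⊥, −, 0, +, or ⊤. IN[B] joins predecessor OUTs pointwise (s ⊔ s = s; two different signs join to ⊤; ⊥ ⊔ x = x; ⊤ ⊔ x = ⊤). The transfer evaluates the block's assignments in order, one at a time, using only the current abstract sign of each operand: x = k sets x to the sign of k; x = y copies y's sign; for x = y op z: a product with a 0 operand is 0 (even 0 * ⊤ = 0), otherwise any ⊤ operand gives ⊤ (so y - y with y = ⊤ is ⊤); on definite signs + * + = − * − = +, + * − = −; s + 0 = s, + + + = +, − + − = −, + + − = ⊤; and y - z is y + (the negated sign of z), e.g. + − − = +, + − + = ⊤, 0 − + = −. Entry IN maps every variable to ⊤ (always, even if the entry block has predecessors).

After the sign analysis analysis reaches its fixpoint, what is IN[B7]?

Fixpoint table:
  B0:  IN=(all ⊤)  OUT=(all ⊤)
  B1:  IN=(all ⊤)  OUT=(all ⊤)
  B2:  IN=(all ⊤)  OUT=(all ⊤)
  B3:  IN=(all ⊤)  OUT={c:+, f:-; rest ⊤}
  B4:  IN={c:+, f:-; rest ⊤}  OUT={c:+; rest ⊤}
  B5:  IN={c:+; rest ⊤}  OUT={c:+; rest ⊤}
  B6:  IN={c:+; rest ⊤}  OUT={c:+; rest ⊤}
  B7:  IN={c:+; rest ⊤}  OUT={c:+, d:-, f:-; rest ⊤}

Merge at B7: IN[B7] = OUT[B4] ⊔ OUT[B6] = {a: ⊤, b: ⊤, c: +, d: ⊤, e: ⊤, f: ⊤}

Answer: {a: ⊤, b: ⊤, c: +, d: ⊤, e: ⊤, f: ⊤}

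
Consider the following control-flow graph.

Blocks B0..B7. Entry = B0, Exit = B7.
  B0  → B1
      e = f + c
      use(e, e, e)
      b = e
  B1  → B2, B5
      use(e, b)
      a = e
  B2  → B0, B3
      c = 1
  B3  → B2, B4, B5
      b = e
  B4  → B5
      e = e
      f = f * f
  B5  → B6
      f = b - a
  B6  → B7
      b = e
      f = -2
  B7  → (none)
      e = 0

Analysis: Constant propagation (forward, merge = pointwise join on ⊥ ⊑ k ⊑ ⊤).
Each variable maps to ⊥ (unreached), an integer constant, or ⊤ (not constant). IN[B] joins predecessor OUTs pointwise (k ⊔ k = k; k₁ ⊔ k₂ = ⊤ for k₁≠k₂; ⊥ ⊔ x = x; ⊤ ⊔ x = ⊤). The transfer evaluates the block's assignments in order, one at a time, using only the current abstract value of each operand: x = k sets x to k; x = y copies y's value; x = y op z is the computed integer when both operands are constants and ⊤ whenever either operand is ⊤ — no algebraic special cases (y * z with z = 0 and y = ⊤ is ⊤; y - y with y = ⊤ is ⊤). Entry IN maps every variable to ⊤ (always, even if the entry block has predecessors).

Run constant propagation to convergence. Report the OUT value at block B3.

Converged values:
  B0:  IN=(all ⊤)  OUT=(all ⊤)
  B1:  IN=(all ⊤)  OUT=(all ⊤)
  B2:  IN=(all ⊤)  OUT={c:1; rest ⊤}
  B3:  IN={c:1; rest ⊤}  OUT={c:1; rest ⊤}
  B4:  IN={c:1; rest ⊤}  OUT={c:1; rest ⊤}
  B5:  IN=(all ⊤)  OUT=(all ⊤)
  B6:  IN=(all ⊤)  OUT={f:-2; rest ⊤}
  B7:  IN={f:-2; rest ⊤}  OUT={e:0, f:-2; rest ⊤}

Merge at B3: IN[B3] = OUT[B2] = {a: ⊤, b: ⊤, c: 1, d: ⊤, e: ⊤, f: ⊤}
Applying B3's transfer function to that IN value gives OUT[B3] (row B3 above).

Answer: {a: ⊤, b: ⊤, c: 1, d: ⊤, e: ⊤, f: ⊤}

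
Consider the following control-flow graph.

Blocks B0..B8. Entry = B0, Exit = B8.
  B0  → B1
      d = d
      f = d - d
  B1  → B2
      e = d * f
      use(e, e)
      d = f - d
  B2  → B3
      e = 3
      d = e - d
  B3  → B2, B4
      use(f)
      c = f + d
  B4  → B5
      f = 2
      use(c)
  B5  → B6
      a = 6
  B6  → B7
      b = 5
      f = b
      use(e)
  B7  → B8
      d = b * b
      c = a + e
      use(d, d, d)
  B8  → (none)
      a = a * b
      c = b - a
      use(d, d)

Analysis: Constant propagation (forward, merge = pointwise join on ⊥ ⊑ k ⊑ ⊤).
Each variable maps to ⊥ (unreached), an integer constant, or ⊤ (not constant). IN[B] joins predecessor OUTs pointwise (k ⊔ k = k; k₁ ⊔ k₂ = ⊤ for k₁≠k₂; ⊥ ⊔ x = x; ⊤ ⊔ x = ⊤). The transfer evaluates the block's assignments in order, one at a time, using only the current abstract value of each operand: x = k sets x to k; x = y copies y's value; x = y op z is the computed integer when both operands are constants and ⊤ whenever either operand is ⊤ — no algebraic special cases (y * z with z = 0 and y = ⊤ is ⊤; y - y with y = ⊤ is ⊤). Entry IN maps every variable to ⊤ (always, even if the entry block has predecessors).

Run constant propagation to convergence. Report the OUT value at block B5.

Answer: {a: 6, b: ⊤, c: ⊤, d: ⊤, e: 3, f: 2}

Derivation:
Per-block solution:
  B0: | IN=(all ⊤) | OUT=(all ⊤)
  B1: | IN=(all ⊤) | OUT=(all ⊤)
  B2: | IN=(all ⊤) | OUT={e:3; rest ⊤}
  B3: | IN={e:3; rest ⊤} | OUT={e:3; rest ⊤}
  B4: | IN={e:3; rest ⊤} | OUT={e:3, f:2; rest ⊤}
  B5: | IN={e:3, f:2; rest ⊤} | OUT={a:6, e:3, f:2; rest ⊤}
  B6: | IN={a:6, e:3, f:2; rest ⊤} | OUT={a:6, b:5, e:3, f:5; rest ⊤}
  B7: | IN={a:6, b:5, e:3, f:5; rest ⊤} | OUT={a:6, b:5, c:9, d:25, e:3, f:5; rest ⊤}
  B8: | IN={a:6, b:5, c:9, d:25, e:3, f:5; rest ⊤} | OUT={a:30, b:5, c:-25, d:25, e:3, f:5; rest ⊤}

Merge at B5: IN[B5] = OUT[B4] = {a: ⊤, b: ⊤, c: ⊤, d: ⊤, e: 3, f: 2}
Applying B5's transfer function to that IN value gives OUT[B5] (row B5 above).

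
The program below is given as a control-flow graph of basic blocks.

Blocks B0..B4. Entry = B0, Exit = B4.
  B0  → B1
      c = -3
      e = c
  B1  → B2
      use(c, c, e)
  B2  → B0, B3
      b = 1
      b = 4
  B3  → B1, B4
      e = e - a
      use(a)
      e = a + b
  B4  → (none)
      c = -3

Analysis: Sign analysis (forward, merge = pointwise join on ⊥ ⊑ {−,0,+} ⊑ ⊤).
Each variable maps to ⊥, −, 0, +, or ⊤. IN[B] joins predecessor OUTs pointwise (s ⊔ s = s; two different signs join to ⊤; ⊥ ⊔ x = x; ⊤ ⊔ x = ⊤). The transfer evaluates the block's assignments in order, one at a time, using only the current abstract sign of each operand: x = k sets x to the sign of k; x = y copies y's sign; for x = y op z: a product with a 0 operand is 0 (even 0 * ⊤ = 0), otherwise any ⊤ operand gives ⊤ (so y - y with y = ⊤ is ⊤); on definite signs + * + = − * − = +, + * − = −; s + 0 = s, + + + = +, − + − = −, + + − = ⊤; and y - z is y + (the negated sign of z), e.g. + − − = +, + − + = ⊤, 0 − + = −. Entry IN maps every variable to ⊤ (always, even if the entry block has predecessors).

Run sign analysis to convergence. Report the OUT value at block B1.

Answer: {a: ⊤, b: ⊤, c: -, d: ⊤, e: ⊤, f: ⊤}

Trace:
Converged values:
  B0:   IN=(all ⊤)   OUT={c:-, e:-; rest ⊤}
  B1:   IN={c:-; rest ⊤}   OUT={c:-; rest ⊤}
  B2:   IN={c:-; rest ⊤}   OUT={b:+, c:-; rest ⊤}
  B3:   IN={b:+, c:-; rest ⊤}   OUT={b:+, c:-; rest ⊤}
  B4:   IN={b:+, c:-; rest ⊤}   OUT={b:+, c:-; rest ⊤}

Merge at B1: IN[B1] = OUT[B0] ⊔ OUT[B3] = {a: ⊤, b: ⊤, c: -, d: ⊤, e: ⊤, f: ⊤}
Applying B1's transfer function to that IN value gives OUT[B1] (row B1 above).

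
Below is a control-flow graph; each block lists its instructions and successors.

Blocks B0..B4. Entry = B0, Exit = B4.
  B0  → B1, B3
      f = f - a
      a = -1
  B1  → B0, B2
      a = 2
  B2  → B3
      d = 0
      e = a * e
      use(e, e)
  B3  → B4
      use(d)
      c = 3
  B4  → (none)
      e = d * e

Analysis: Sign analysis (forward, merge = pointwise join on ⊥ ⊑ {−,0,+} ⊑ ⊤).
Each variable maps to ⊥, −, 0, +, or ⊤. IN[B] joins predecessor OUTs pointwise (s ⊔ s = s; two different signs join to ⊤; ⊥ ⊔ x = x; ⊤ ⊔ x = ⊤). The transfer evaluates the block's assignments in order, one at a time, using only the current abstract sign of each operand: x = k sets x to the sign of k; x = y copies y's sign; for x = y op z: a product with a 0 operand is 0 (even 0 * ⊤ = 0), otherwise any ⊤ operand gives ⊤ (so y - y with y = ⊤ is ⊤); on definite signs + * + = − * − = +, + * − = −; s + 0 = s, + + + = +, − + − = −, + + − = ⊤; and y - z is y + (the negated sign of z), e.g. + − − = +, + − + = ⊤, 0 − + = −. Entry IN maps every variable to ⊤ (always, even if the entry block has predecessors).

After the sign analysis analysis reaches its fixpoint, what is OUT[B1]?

Answer: {a: +, b: ⊤, c: ⊤, d: ⊤, e: ⊤, f: ⊤}

Working:
Fixpoint table:
  B0: | IN=(all ⊤) | OUT={a:-; rest ⊤}
  B1: | IN={a:-; rest ⊤} | OUT={a:+; rest ⊤}
  B2: | IN={a:+; rest ⊤} | OUT={a:+, d:0; rest ⊤}
  B3: | IN=(all ⊤) | OUT={c:+; rest ⊤}
  B4: | IN={c:+; rest ⊤} | OUT={c:+; rest ⊤}

Merge at B1: IN[B1] = OUT[B0] = {a: -, b: ⊤, c: ⊤, d: ⊤, e: ⊤, f: ⊤}
Applying B1's transfer function to that IN value gives OUT[B1] (row B1 above).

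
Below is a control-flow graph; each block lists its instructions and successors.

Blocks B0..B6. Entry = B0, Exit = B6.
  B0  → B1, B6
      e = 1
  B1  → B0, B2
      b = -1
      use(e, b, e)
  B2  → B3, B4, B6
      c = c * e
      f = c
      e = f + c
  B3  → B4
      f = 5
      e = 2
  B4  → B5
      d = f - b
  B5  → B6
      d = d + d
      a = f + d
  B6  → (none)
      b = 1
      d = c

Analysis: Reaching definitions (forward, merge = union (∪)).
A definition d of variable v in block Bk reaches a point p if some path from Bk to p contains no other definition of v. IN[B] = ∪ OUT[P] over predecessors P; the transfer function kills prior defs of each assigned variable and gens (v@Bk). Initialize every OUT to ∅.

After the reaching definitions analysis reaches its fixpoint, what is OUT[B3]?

Answer: {b@B1, c@B2, e@B3, f@B3}

Derivation:
Per-block solution:
  B0:   IN={b@B1, e@B0}   OUT={b@B1, e@B0}
  B1:   IN={b@B1, e@B0}   OUT={b@B1, e@B0}
  B2:   IN={b@B1, e@B0}   OUT={b@B1, c@B2, e@B2, f@B2}
  B3:   IN={b@B1, c@B2, e@B2, f@B2}   OUT={b@B1, c@B2, e@B3, f@B3}
  B4:   IN={b@B1, c@B2, e@B2, e@B3, f@B2, f@B3}   OUT={b@B1, c@B2, d@B4, e@B2, e@B3, f@B2, f@B3}
  B5:   IN={b@B1, c@B2, d@B4, e@B2, e@B3, f@B2, f@B3}   OUT={a@B5, b@B1, c@B2, d@B5, e@B2, e@B3, f@B2, f@B3}
  B6:   IN={a@B5, b@B1, c@B2, d@B5, e@B0, e@B2, e@B3, f@B2, f@B3}   OUT={a@B5, b@B6, c@B2, d@B6, e@B0, e@B2, e@B3, f@B2, f@B3}

Merge at B3: IN[B3] = OUT[B2] = {b@B1, c@B2, e@B2, f@B2}
Applying B3's transfer function to that IN value gives OUT[B3] (row B3 above).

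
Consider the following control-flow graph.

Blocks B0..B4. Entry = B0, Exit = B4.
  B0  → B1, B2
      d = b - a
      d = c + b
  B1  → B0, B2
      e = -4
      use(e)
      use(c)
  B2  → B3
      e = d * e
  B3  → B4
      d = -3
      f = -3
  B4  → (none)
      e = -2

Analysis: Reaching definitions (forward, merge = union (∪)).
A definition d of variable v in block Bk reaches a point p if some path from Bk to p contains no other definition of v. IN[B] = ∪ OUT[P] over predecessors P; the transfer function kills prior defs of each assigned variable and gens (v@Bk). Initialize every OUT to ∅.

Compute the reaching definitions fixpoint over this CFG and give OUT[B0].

Answer: {d@B0, e@B1}

Derivation:
Converged values:
  B0:   IN={d@B0, e@B1}   OUT={d@B0, e@B1}
  B1:   IN={d@B0, e@B1}   OUT={d@B0, e@B1}
  B2:   IN={d@B0, e@B1}   OUT={d@B0, e@B2}
  B3:   IN={d@B0, e@B2}   OUT={d@B3, e@B2, f@B3}
  B4:   IN={d@B3, e@B2, f@B3}   OUT={d@B3, e@B4, f@B3}

Merge at B0 (entry node, so the boundary value {} is joined with the incoming edge(s)): IN[B0] = {} ⊔ OUT[B1] = {d@B0, e@B1}
Applying B0's transfer function to that IN value gives OUT[B0] (row B0 above).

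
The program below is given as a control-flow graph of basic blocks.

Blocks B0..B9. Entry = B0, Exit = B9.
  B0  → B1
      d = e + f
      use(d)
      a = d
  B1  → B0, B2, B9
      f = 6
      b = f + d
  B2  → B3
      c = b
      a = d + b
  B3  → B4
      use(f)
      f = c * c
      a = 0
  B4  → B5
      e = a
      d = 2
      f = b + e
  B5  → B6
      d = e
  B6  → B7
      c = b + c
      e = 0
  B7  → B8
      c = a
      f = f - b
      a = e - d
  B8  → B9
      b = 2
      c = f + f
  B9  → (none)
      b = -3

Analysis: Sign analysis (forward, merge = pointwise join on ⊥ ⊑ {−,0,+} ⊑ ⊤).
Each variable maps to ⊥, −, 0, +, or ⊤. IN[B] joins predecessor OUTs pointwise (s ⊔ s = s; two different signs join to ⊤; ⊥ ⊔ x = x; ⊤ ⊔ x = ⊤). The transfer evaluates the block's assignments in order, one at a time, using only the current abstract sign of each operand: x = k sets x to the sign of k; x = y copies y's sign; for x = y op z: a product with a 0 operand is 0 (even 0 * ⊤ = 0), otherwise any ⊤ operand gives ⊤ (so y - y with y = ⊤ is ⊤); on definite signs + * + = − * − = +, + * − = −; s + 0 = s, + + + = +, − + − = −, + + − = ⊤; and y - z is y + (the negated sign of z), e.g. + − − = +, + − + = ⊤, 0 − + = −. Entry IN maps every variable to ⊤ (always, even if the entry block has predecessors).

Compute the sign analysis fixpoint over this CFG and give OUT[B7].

Per-block solution:
  B0:  IN=(all ⊤)  OUT=(all ⊤)
  B1:  IN=(all ⊤)  OUT={f:+; rest ⊤}
  B2:  IN={f:+; rest ⊤}  OUT={f:+; rest ⊤}
  B3:  IN={f:+; rest ⊤}  OUT={a:0; rest ⊤}
  B4:  IN={a:0; rest ⊤}  OUT={a:0, d:+, e:0; rest ⊤}
  B5:  IN={a:0, d:+, e:0; rest ⊤}  OUT={a:0, d:0, e:0; rest ⊤}
  B6:  IN={a:0, d:0, e:0; rest ⊤}  OUT={a:0, d:0, e:0; rest ⊤}
  B7:  IN={a:0, d:0, e:0; rest ⊤}  OUT={a:0, c:0, d:0, e:0; rest ⊤}
  B8:  IN={a:0, c:0, d:0, e:0; rest ⊤}  OUT={a:0, b:+, d:0, e:0; rest ⊤}
  B9:  IN=(all ⊤)  OUT={b:-; rest ⊤}

Merge at B7: IN[B7] = OUT[B6] = {a: 0, b: ⊤, c: ⊤, d: 0, e: 0, f: ⊤}
Applying B7's transfer function to that IN value gives OUT[B7] (row B7 above).

Answer: {a: 0, b: ⊤, c: 0, d: 0, e: 0, f: ⊤}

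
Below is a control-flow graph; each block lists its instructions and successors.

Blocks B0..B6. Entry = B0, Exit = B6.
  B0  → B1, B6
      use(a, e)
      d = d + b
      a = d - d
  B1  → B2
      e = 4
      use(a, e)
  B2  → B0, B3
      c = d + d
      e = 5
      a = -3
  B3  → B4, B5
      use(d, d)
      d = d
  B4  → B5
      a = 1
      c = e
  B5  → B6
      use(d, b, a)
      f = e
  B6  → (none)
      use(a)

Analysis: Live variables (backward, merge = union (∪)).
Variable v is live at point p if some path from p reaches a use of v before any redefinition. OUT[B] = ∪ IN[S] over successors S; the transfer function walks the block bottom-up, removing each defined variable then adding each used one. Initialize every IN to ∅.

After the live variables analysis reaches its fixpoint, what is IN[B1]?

Answer: {a, b, d}

Working:
Fixpoint table:
  B0:   IN={a, b, d, e}   OUT={a, b, d}
  B1:   IN={a, b, d}   OUT={b, d}
  B2:   IN={b, d}   OUT={a, b, d, e}
  B3:   IN={a, b, d, e}   OUT={a, b, d, e}
  B4:   IN={b, d, e}   OUT={a, b, d, e}
  B5:   IN={a, b, d, e}   OUT={a}
  B6:   IN={a}   OUT={}

Merge at B1: OUT[B1] = IN[B2] = {b, d}
Applying B1's transfer function to that OUT value gives IN[B1] (row B1 above).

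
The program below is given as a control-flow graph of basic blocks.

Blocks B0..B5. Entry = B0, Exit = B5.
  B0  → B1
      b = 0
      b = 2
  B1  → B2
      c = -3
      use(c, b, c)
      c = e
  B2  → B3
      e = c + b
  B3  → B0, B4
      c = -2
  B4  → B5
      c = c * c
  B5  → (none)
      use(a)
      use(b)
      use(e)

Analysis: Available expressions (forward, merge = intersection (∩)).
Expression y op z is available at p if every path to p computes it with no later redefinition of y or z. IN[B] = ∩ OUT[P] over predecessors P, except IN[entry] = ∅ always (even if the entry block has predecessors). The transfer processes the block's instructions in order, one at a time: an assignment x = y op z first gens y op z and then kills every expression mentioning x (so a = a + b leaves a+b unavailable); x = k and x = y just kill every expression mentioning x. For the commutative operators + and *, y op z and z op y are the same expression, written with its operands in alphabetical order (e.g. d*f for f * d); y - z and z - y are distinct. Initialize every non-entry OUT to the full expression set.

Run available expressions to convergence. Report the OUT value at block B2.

Answer: {b+c}

Trace:
Fixpoint table:
  B0:   IN={}   OUT={}
  B1:   IN={}   OUT={}
  B2:   IN={}   OUT={b+c}
  B3:   IN={b+c}   OUT={}
  B4:   IN={}   OUT={}
  B5:   IN={}   OUT={}

Merge at B2: IN[B2] = OUT[B1] = {}
Applying B2's transfer function to that IN value gives OUT[B2] (row B2 above).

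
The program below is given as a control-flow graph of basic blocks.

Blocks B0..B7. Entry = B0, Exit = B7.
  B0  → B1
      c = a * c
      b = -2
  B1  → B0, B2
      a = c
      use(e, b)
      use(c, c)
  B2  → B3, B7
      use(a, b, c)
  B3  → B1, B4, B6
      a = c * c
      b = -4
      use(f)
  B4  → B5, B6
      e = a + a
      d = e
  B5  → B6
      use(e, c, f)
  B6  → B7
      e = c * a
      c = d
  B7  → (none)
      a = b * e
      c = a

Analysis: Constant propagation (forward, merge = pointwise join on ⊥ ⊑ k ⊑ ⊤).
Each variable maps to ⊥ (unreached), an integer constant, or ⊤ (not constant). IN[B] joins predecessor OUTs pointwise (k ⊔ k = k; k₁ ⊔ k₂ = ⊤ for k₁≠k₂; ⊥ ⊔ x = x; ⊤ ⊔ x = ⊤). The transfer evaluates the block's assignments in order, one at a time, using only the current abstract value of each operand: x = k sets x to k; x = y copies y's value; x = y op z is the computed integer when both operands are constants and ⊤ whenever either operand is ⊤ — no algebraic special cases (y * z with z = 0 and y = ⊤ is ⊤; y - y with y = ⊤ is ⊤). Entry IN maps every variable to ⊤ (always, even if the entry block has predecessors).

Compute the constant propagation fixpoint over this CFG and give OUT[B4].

Answer: {a: ⊤, b: -4, c: ⊤, d: ⊤, e: ⊤, f: ⊤}

Derivation:
Per-block solution:
  B0:   IN=(all ⊤)   OUT={b:-2; rest ⊤}
  B1:   IN=(all ⊤)   OUT=(all ⊤)
  B2:   IN=(all ⊤)   OUT=(all ⊤)
  B3:   IN=(all ⊤)   OUT={b:-4; rest ⊤}
  B4:   IN={b:-4; rest ⊤}   OUT={b:-4; rest ⊤}
  B5:   IN={b:-4; rest ⊤}   OUT={b:-4; rest ⊤}
  B6:   IN={b:-4; rest ⊤}   OUT={b:-4; rest ⊤}
  B7:   IN=(all ⊤)   OUT=(all ⊤)

Merge at B4: IN[B4] = OUT[B3] = {a: ⊤, b: -4, c: ⊤, d: ⊤, e: ⊤, f: ⊤}
Applying B4's transfer function to that IN value gives OUT[B4] (row B4 above).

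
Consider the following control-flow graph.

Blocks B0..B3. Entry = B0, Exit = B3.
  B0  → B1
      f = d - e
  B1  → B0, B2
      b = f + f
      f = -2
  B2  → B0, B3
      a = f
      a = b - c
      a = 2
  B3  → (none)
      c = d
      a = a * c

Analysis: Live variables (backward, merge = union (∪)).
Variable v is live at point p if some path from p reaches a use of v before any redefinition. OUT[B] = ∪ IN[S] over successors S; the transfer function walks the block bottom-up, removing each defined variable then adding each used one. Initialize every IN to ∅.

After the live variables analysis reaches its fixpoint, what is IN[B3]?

Fixpoint table:
  B0: | IN={c, d, e} | OUT={c, d, e, f}
  B1: | IN={c, d, e, f} | OUT={b, c, d, e, f}
  B2: | IN={b, c, d, e, f} | OUT={a, c, d, e}
  B3: | IN={a, d} | OUT={}

B3 is the boundary node: OUT[B3] = {}
Applying B3's transfer function to that OUT value gives IN[B3] (row B3 above).

Answer: {a, d}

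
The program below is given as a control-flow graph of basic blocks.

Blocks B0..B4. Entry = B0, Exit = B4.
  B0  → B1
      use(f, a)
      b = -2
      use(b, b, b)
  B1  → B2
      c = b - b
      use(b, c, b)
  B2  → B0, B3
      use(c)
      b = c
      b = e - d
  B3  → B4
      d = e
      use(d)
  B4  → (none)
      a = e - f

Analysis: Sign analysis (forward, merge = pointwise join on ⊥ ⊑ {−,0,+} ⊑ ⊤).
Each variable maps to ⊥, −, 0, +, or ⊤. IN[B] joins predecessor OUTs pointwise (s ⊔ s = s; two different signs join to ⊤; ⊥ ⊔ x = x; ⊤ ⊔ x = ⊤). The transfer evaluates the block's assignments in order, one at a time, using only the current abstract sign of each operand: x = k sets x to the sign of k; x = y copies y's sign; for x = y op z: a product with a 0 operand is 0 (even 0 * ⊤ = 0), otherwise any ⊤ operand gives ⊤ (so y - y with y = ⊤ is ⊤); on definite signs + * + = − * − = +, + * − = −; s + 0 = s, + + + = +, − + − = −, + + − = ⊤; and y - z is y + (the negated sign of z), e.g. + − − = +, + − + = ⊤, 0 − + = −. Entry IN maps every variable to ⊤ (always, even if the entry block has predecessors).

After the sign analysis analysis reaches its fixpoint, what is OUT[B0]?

Fixpoint table:
  B0:   IN=(all ⊤)   OUT={b:-; rest ⊤}
  B1:   IN={b:-; rest ⊤}   OUT={b:-; rest ⊤}
  B2:   IN={b:-; rest ⊤}   OUT=(all ⊤)
  B3:   IN=(all ⊤)   OUT=(all ⊤)
  B4:   IN=(all ⊤)   OUT=(all ⊤)

Merge at B0 (entry node, so the boundary value (all ⊤) is joined with the incoming edge(s)): IN[B0] = (all ⊤) ⊔ OUT[B2] = {a: ⊤, b: ⊤, c: ⊤, d: ⊤, e: ⊤, f: ⊤}
Applying B0's transfer function to that IN value gives OUT[B0] (row B0 above).

Answer: {a: ⊤, b: -, c: ⊤, d: ⊤, e: ⊤, f: ⊤}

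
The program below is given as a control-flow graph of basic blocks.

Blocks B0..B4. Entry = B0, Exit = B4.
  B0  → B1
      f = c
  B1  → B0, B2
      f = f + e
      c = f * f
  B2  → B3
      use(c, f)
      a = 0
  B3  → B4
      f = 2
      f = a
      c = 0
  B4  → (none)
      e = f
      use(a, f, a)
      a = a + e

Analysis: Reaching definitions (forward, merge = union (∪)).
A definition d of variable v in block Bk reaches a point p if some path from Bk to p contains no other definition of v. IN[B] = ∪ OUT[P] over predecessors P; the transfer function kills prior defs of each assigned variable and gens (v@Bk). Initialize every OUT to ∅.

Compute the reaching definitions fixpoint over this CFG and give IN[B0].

Answer: {c@B1, f@B1}

Working:
Per-block solution:
  B0:   IN={c@B1, f@B1}   OUT={c@B1, f@B0}
  B1:   IN={c@B1, f@B0}   OUT={c@B1, f@B1}
  B2:   IN={c@B1, f@B1}   OUT={a@B2, c@B1, f@B1}
  B3:   IN={a@B2, c@B1, f@B1}   OUT={a@B2, c@B3, f@B3}
  B4:   IN={a@B2, c@B3, f@B3}   OUT={a@B4, c@B3, e@B4, f@B3}

Merge at B0 (entry node, so the boundary value {} is joined with the incoming edge(s)): IN[B0] = {} ⊔ OUT[B1] = {c@B1, f@B1}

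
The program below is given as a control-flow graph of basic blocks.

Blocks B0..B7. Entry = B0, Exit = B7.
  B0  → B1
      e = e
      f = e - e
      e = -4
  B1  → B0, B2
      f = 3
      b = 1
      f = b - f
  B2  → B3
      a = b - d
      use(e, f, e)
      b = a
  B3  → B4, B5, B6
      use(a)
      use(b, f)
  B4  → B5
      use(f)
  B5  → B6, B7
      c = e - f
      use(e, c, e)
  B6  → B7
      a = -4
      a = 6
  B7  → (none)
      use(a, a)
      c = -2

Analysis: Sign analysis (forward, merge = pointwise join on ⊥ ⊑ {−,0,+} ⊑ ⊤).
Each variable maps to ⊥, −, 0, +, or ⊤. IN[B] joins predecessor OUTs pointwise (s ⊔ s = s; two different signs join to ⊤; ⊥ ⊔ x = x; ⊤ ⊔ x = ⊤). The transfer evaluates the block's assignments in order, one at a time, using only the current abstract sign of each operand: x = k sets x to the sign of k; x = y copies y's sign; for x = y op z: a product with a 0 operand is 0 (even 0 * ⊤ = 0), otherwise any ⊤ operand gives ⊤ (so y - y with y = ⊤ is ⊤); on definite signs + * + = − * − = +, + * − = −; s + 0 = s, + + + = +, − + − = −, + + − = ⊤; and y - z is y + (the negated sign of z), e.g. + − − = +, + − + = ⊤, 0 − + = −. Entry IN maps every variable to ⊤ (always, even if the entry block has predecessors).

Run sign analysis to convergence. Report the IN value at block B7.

Answer: {a: ⊤, b: ⊤, c: ⊤, d: ⊤, e: -, f: ⊤}

Working:
Fixpoint table:
  B0:  IN=(all ⊤)  OUT={e:-; rest ⊤}
  B1:  IN={e:-; rest ⊤}  OUT={b:+, e:-; rest ⊤}
  B2:  IN={b:+, e:-; rest ⊤}  OUT={e:-; rest ⊤}
  B3:  IN={e:-; rest ⊤}  OUT={e:-; rest ⊤}
  B4:  IN={e:-; rest ⊤}  OUT={e:-; rest ⊤}
  B5:  IN={e:-; rest ⊤}  OUT={e:-; rest ⊤}
  B6:  IN={e:-; rest ⊤}  OUT={a:+, e:-; rest ⊤}
  B7:  IN={e:-; rest ⊤}  OUT={c:-, e:-; rest ⊤}

Merge at B7: IN[B7] = OUT[B5] ⊔ OUT[B6] = {a: ⊤, b: ⊤, c: ⊤, d: ⊤, e: -, f: ⊤}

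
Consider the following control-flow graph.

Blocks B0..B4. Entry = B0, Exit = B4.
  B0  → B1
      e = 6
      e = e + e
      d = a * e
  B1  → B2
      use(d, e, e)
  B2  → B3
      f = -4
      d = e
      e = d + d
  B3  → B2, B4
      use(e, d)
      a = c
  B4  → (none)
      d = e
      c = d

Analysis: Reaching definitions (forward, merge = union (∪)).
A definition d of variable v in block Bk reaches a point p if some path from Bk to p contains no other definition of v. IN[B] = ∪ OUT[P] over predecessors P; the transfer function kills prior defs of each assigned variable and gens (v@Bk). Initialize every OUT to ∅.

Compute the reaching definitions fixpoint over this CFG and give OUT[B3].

Answer: {a@B3, d@B2, e@B2, f@B2}

Working:
Fixpoint table:
  B0: | IN={} | OUT={d@B0, e@B0}
  B1: | IN={d@B0, e@B0} | OUT={d@B0, e@B0}
  B2: | IN={a@B3, d@B0, d@B2, e@B0, e@B2, f@B2} | OUT={a@B3, d@B2, e@B2, f@B2}
  B3: | IN={a@B3, d@B2, e@B2, f@B2} | OUT={a@B3, d@B2, e@B2, f@B2}
  B4: | IN={a@B3, d@B2, e@B2, f@B2} | OUT={a@B3, c@B4, d@B4, e@B2, f@B2}

Merge at B3: IN[B3] = OUT[B2] = {a@B3, d@B2, e@B2, f@B2}
Applying B3's transfer function to that IN value gives OUT[B3] (row B3 above).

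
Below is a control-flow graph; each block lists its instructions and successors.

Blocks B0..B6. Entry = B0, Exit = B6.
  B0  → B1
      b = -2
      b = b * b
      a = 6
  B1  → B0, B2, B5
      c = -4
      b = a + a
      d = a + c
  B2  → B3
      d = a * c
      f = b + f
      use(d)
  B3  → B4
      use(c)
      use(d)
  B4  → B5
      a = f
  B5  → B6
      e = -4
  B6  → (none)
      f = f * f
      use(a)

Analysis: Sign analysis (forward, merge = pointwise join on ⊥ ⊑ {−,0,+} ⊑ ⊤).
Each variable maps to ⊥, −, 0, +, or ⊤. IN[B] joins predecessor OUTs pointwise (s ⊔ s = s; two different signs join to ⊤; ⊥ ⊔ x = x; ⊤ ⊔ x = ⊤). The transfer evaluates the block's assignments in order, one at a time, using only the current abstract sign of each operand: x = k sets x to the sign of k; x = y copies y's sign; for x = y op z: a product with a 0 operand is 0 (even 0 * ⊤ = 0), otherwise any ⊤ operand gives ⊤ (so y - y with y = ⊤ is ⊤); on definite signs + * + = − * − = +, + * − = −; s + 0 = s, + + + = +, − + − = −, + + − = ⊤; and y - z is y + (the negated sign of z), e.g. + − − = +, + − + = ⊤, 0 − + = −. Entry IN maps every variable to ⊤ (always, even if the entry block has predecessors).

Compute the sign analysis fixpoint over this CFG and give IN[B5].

Answer: {a: ⊤, b: +, c: -, d: ⊤, e: ⊤, f: ⊤}

Working:
Converged values:
  B0:  IN=(all ⊤)  OUT={a:+, b:+; rest ⊤}
  B1:  IN={a:+, b:+; rest ⊤}  OUT={a:+, b:+, c:-; rest ⊤}
  B2:  IN={a:+, b:+, c:-; rest ⊤}  OUT={a:+, b:+, c:-, d:-; rest ⊤}
  B3:  IN={a:+, b:+, c:-, d:-; rest ⊤}  OUT={a:+, b:+, c:-, d:-; rest ⊤}
  B4:  IN={a:+, b:+, c:-, d:-; rest ⊤}  OUT={b:+, c:-, d:-; rest ⊤}
  B5:  IN={b:+, c:-; rest ⊤}  OUT={b:+, c:-, e:-; rest ⊤}
  B6:  IN={b:+, c:-, e:-; rest ⊤}  OUT={b:+, c:-, e:-; rest ⊤}

Merge at B5: IN[B5] = OUT[B1] ⊔ OUT[B4] = {a: ⊤, b: +, c: -, d: ⊤, e: ⊤, f: ⊤}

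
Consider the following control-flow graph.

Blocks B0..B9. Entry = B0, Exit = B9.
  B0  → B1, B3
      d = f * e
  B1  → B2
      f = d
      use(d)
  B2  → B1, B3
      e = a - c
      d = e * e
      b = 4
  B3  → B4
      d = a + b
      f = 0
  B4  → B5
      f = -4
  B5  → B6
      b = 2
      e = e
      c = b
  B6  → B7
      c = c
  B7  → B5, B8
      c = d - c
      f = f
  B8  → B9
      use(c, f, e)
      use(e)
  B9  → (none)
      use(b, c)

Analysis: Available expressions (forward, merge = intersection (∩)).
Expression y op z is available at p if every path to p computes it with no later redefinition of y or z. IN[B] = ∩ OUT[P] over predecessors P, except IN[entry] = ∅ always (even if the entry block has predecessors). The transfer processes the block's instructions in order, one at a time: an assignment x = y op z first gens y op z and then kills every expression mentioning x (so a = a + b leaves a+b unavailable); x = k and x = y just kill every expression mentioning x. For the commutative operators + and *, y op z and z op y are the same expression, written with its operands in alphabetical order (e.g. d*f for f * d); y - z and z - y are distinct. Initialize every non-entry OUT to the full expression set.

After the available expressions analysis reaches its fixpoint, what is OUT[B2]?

Answer: {a-c, e*e}

Trace:
Fixpoint table:
  B0: | IN={} | OUT={e*f}
  B1: | IN={} | OUT={}
  B2: | IN={} | OUT={a-c, e*e}
  B3: | IN={} | OUT={a+b}
  B4: | IN={a+b} | OUT={a+b}
  B5: | IN={} | OUT={}
  B6: | IN={} | OUT={}
  B7: | IN={} | OUT={}
  B8: | IN={} | OUT={}
  B9: | IN={} | OUT={}

Merge at B2: IN[B2] = OUT[B1] = {}
Applying B2's transfer function to that IN value gives OUT[B2] (row B2 above).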